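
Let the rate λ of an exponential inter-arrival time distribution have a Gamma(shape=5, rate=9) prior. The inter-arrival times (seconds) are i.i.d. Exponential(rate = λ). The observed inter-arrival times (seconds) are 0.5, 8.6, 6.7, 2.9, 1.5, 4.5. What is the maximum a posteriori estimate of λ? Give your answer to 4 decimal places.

λ̂_MAP = 0.2967

The Exponential(rate=λ) likelihood is ∝ λ^n e^(−λΣtᵢ). Here n = 6 and Σtᵢ = 0.5 + 8.6 + 6.7 + 2.9 + 1.5 + 4.5 = 24.7.
Posterior ∝ λ^4e^(−9λ) · λ^6e^(−24.7λ) = λ^10e^(−33.7λ), i.e. Gamma(11, 33.7).
Mode = (a−1)/b = 10/33.7 ≈ 0.2967.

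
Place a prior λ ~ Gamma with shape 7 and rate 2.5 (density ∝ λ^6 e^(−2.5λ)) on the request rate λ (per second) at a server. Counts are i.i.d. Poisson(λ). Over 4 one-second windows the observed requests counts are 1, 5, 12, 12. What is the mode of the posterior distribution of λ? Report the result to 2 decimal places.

λ̂_MAP = 5.54

Σxᵢ = 1+5+12+12 = 30, with n = 4.
Posterior ∝ λ^6e^(−2.5λ) · λ^30e^(−4λ) = λ^36e^(−6.5λ), i.e. Gamma(shape=37, rate=6.5).
The mode of a Gamma(a, b) with a ≥ 1 (shape–rate) is (a−1)/b = 36/6.5 ≈ 5.54.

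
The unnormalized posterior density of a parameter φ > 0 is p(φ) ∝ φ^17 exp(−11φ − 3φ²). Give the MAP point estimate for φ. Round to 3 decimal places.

ℓ'(φ) = 17/φ − 11 − 6φ. Setting this to zero and multiplying by φ: 6φ² + 11φ − 17 = 0.
φ = (−11 + √(11² + 4·6·17)) / (2·6) = (−11 + √529) / 12 = (−11 + 23)/12 = 1.
ℓ''(φ) = −17/φ² − 6 < 0, confirming a maximum.

φ̂_MAP = 1.000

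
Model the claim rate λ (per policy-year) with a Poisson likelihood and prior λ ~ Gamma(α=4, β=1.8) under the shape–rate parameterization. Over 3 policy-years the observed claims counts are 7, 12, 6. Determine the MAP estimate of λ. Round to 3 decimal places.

Σxᵢ = 7+12+6 = 25, with n = 3.
Posterior ∝ λ^3e^(−1.8λ) · λ^25e^(−3λ) = λ^28e^(−4.8λ), i.e. Gamma(shape=29, rate=4.8).
The mode of a Gamma(a, b) with a ≥ 1 (shape–rate) is (a−1)/b = 28/4.8 ≈ 5.833.

λ̂_MAP = 5.833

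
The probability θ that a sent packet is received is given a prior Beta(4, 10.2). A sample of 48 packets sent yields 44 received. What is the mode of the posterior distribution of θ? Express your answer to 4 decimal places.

θ̂_MAP = 0.7807

Prior: Beta(4, 10.2).
Data: 44 successes in 48 trials. The binomial likelihood contributes θ^44(1−θ)^4, so the posterior is Beta(4+44, 10.2+4) = Beta(48, 14.2).
For Beta(a, b) with a, b > 1 the mode is (a−1)/(a+b−2) = 47/60.2 ≈ 0.7807.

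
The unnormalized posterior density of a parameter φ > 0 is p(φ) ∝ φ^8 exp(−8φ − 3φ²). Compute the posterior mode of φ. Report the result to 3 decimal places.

φ̂_MAP = 0.667

ℓ'(φ) = 8/φ − 8 − 6φ. Setting this to zero and multiplying by φ: 6φ² + 8φ − 8 = 0.
φ = (−8 + √(8² + 4·6·8)) / (2·6) = (−8 + √256) / 12 = (−8 + 16)/12 = 2/3.
ℓ''(φ) = −8/φ² − 6 < 0, confirming a maximum.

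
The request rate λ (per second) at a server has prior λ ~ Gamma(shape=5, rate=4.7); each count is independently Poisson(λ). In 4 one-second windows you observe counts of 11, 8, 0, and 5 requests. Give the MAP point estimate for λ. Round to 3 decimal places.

λ̂_MAP = 3.218

Σxᵢ = 11+8+0+5 = 24, with n = 4.
Posterior ∝ λ^4e^(−4.7λ) · λ^24e^(−4λ) = λ^28e^(−8.7λ), i.e. Gamma(shape=29, rate=8.7).
The mode of a Gamma(a, b) with a ≥ 1 (shape–rate) is (a−1)/b = 28/8.7 ≈ 3.218.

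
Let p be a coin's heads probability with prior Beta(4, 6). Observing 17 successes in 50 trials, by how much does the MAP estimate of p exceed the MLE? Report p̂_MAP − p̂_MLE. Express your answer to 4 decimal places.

MAP − MLE = 0.0048

Posterior is Beta(21, 39); MAP = (21−1)/(60−2) = 20/58 ≈ 0.34483.
MLE ignores the prior: p̂_MLE = k/n = 17/50 ≈ 0.34000.
Difference = 20/58 − 17/50 = 7/1450 ≈ 0.0048.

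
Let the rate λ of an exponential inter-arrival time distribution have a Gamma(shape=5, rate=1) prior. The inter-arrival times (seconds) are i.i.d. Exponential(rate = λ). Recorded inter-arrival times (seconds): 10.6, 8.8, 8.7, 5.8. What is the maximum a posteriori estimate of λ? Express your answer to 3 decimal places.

λ̂_MAP = 0.229

The Exponential(rate=λ) likelihood is ∝ λ^n e^(−λΣtᵢ). Here n = 4 and Σtᵢ = 10.6 + 8.8 + 8.7 + 5.8 = 33.9.
Posterior ∝ λ^4e^(−1λ) · λ^4e^(−33.9λ) = λ^8e^(−34.9λ), i.e. Gamma(9, 34.9).
Mode = (a−1)/b = 8/34.9 ≈ 0.229.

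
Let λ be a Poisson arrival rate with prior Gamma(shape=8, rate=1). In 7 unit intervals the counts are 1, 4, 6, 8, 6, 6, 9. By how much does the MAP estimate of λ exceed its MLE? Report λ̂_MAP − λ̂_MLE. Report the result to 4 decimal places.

MAP − MLE = 0.1607

Σxᵢ = 40. Posterior is Gamma(48, 8); MAP = (48−1)/8 = 47/8 ≈ 5.87500.
MLE = x̄ = 40/7 ≈ 5.71429.
Difference = 47/8 − 40/7 = 9/56 ≈ 0.1607.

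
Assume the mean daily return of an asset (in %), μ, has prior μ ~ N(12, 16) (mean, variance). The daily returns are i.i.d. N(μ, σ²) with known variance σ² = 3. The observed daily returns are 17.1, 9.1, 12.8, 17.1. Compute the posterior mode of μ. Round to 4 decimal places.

n = 4; x̄ = (17.1 + 9.1 + 12.8 + 17.1)/4 = 56.1/4 = 14.025.
For a Normal prior and Normal likelihood with known variance, the posterior is Normal; its mode equals its mean, the precision-weighted average.
Prior precision 1/σ₀² = 1/16 = 0.0625; data precision n/σ² = 4/3.
μ̂ = (0.0625·12 + (4/3)·14.025) / (0.0625 + 4/3) = 19.45/(67/48) = 4668/335 ≈ 13.9343.

μ̂_MAP = 13.9343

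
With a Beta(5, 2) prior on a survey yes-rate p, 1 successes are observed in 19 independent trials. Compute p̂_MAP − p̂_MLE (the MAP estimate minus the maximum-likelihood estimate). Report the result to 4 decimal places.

MAP − MLE = 0.1557

Posterior is Beta(6, 20); MAP = (6−1)/(26−2) = 5/24 ≈ 0.20833.
MLE ignores the prior: p̂_MLE = k/n = 1/19 ≈ 0.05263.
Difference = 5/24 − 1/19 = 71/456 ≈ 0.1557.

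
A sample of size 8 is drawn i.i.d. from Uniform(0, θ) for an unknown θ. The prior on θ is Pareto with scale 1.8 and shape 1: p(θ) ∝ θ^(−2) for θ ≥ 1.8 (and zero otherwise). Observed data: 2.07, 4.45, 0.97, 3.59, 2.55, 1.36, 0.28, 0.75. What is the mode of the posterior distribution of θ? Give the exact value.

θ̂_MAP = 4.45

The Uniform(0, θ) likelihood is θ^(−n) for θ ≥ max(xᵢ), zero otherwise. Here max(xᵢ) = 4.45.
Posterior ∝ θ^(−2) · θ^(−8) = θ^(−10) on θ ≥ max(1.8, 4.45) = 4.45.
This density is strictly decreasing in θ, so the posterior mode lies at the lower boundary of the support.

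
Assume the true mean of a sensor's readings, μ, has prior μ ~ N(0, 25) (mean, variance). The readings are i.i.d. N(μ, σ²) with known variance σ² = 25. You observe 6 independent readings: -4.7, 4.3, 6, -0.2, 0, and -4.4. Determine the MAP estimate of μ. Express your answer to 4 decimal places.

μ̂_MAP = 0.1429

n = 6; x̄ = ((-4.7) + 4.3 + 6 + (-0.2) + 0 + (-4.4))/6 = 1/6 = 1/6 ≈ 0.1667.
For a Normal prior and Normal likelihood with known variance, the posterior is Normal; its mode equals its mean, the precision-weighted average.
Prior precision 1/σ₀² = 1/25 = 0.04; data precision n/σ² = 6/25 = 0.24.
μ̂ = (0.04·0 + 0.24·(1/6)) / (0.04 + 0.24) = 0.04/0.28 = 1/7 ≈ 0.1429.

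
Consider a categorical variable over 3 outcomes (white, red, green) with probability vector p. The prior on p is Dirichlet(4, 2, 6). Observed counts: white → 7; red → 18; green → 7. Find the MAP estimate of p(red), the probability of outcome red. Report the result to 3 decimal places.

The posterior is Dirichlet(αᵢ + nᵢ) = Dirichlet(11, 20, 13).
For a Dirichlet(a₁,…,a_K) with all aᵢ > 1, the mode has j-th component (aⱼ − 1)/(Σaᵢ − K).
Here Σaᵢ = 44 and K = 3, so p(red) = (20 − 1)/(44 − 3) = 19/41 ≈ 0.463.

MAP estimate of p(red) = 0.463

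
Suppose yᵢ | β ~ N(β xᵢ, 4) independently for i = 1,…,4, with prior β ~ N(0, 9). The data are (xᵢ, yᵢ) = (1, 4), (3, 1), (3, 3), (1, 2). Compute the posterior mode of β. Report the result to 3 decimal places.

log p(β | y) = −Σ(yᵢ − βxᵢ)²/(2·4) − β²/(2·9) + const.
Setting the derivative to zero: Σxᵢ(yᵢ − βxᵢ)/4 − β/9 = 0, so β = Σxᵢyᵢ / (Σxᵢ² + σ²/τ²).
Σxᵢyᵢ = 1·4 + 3·1 + 3·3 + 1·2 = 18; Σxᵢ² = 20; σ²/τ² = 4/9.
β̂_MAP = 18 / (20 + 4/9) = 18/(184/9) = 81/92 ≈ 0.880.

β̂_MAP = 0.880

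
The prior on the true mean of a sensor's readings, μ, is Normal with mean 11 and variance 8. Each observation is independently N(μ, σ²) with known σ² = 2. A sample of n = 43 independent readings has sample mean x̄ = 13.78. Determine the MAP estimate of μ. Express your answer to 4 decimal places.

μ̂_MAP = 13.7639

n = 43, x̄ = 13.78.
For a Normal prior and Normal likelihood with known variance, the posterior is Normal; its mode equals its mean, the precision-weighted average.
Prior precision 1/σ₀² = 1/8 = 0.125; data precision n/σ² = 43/2 = 21.5.
μ̂ = (0.125·11 + 21.5·13.78) / (0.125 + 21.5) = 297.645/21.625 = 59529/4325 ≈ 13.7639.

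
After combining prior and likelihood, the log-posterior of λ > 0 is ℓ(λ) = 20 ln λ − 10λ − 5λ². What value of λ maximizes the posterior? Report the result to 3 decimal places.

ℓ'(λ) = 20/λ − 10 − 10λ. Setting this to zero and multiplying by λ: 10λ² + 10λ − 20 = 0.
λ = (−10 + √(10² + 4·10·20)) / (2·10) = (−10 + √900) / 20 = (−10 + 30)/20 = 1.
ℓ''(λ) = −20/λ² − 10 < 0, confirming a maximum.

λ̂_MAP = 1.000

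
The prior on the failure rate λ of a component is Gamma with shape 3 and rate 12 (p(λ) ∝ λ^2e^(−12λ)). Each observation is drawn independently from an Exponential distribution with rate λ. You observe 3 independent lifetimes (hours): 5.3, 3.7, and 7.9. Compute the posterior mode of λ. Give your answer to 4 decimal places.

λ̂_MAP = 0.1730

The Exponential(rate=λ) likelihood is ∝ λ^n e^(−λΣtᵢ). Here n = 3 and Σtᵢ = 5.3 + 3.7 + 7.9 = 16.9.
Posterior ∝ λ^2e^(−12λ) · λ^3e^(−16.9λ) = λ^5e^(−28.9λ), i.e. Gamma(6, 28.9).
Mode = (a−1)/b = 5/28.9 ≈ 0.1730.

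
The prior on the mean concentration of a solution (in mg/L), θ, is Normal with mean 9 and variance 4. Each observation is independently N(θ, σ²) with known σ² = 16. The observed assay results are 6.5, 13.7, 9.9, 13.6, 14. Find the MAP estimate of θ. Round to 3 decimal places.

n = 5; x̄ = (6.5 + 13.7 + 9.9 + 13.6 + 14)/5 = 57.7/5 = 11.54.
For a Normal prior and Normal likelihood with known variance, the posterior is Normal; its mode equals its mean, the precision-weighted average.
Prior precision 1/σ₀² = 1/4 = 0.25; data precision n/σ² = 5/16 = 0.3125.
θ̂ = (0.25·9 + 0.3125·11.54) / (0.25 + 0.3125) = 5.85625/0.5625 = 937/90 ≈ 10.411.

θ̂_MAP = 10.411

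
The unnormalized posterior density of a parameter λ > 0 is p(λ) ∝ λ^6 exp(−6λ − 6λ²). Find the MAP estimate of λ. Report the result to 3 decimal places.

ℓ'(λ) = 6/λ − 6 − 12λ. Setting this to zero and multiplying by λ: 12λ² + 6λ − 6 = 0.
λ = (−6 + √(6² + 4·12·6)) / (2·12) = (−6 + √324) / 24 = (−6 + 18)/24 = 1/2.
ℓ''(λ) = −6/λ² − 12 < 0, confirming a maximum.

λ̂_MAP = 0.500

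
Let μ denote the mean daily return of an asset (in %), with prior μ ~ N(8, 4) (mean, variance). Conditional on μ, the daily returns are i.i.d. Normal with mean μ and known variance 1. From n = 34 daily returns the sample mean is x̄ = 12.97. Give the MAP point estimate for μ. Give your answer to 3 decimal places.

n = 34, x̄ = 12.97.
For a Normal prior and Normal likelihood with known variance, the posterior is Normal; its mode equals its mean, the precision-weighted average.
Prior precision 1/σ₀² = 1/4 = 0.25; data precision n/σ² = 34/1 = 34.
μ̂ = (0.25·8 + 34·12.97) / (0.25 + 34) = 442.98/34.25 = 44298/3425 ≈ 12.934.

μ̂_MAP = 12.934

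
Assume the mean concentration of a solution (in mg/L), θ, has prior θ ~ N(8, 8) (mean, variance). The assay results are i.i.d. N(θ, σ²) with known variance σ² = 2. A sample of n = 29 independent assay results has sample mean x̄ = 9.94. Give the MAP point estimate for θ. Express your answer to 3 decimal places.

n = 29, x̄ = 9.94.
For a Normal prior and Normal likelihood with known variance, the posterior is Normal; its mode equals its mean, the precision-weighted average.
Prior precision 1/σ₀² = 1/8 = 0.125; data precision n/σ² = 29/2 = 14.5.
θ̂ = (0.125·8 + 14.5·9.94) / (0.125 + 14.5) = 145.13/14.625 = 29026/2925 ≈ 9.923.

θ̂_MAP = 9.923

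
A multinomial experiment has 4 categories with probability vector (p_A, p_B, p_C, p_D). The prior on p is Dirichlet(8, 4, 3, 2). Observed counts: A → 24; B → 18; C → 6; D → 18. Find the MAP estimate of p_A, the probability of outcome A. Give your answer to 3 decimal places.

The posterior is Dirichlet(αᵢ + nᵢ) = Dirichlet(32, 22, 9, 20).
For a Dirichlet(a₁,…,a_K) with all aᵢ > 1, the mode has j-th component (aⱼ − 1)/(Σaᵢ − K).
Here Σaᵢ = 83 and K = 4, so p_A = (32 − 1)/(83 − 4) = 31/79 ≈ 0.392.

MAP estimate of p_A = 0.392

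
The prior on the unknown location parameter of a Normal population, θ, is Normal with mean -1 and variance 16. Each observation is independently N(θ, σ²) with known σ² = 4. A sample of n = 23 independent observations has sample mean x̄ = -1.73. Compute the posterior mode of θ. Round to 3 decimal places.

n = 23, x̄ = -1.73.
For a Normal prior and Normal likelihood with known variance, the posterior is Normal; its mode equals its mean, the precision-weighted average.
Prior precision 1/σ₀² = 1/16 = 0.0625; data precision n/σ² = 23/4 = 5.75.
θ̂ = (0.0625·(-1) + 5.75·(-1.73)) / (0.0625 + 5.75) = (-10.01)/5.8125 = -4004/2325 ≈ -1.722.

θ̂_MAP = -1.722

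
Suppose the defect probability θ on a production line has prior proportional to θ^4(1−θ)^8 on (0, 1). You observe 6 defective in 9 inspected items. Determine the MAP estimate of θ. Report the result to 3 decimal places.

The prior density ∝ θ^4(1−θ)^8 is the kernel of Beta(5, 9).
Data: 6 successes in 9 trials. The binomial likelihood contributes θ^6(1−θ)^3, so the posterior is Beta(5+6, 9+3) = Beta(11, 12).
For Beta(a, b) with a, b > 1 the mode is (a−1)/(a+b−2) = 10/21 ≈ 0.476.

θ̂_MAP = 0.476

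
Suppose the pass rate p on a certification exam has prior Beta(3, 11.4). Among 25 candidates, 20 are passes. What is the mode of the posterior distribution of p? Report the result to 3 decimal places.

p̂_MAP = 0.588

Prior: Beta(3, 11.4).
Data: 20 successes in 25 trials. The binomial likelihood contributes p^20(1−p)^5, so the posterior is Beta(3+20, 11.4+5) = Beta(23, 16.4).
For Beta(a, b) with a, b > 1 the mode is (a−1)/(a+b−2) = 22/37.4 ≈ 0.588.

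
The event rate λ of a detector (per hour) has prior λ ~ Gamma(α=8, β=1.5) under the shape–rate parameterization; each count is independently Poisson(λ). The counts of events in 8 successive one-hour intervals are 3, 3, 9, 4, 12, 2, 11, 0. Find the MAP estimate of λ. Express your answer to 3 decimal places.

λ̂_MAP = 5.368

Σxᵢ = 3+3+9+4+12+2+11+0 = 44, with n = 8.
Posterior ∝ λ^7e^(−1.5λ) · λ^44e^(−8λ) = λ^51e^(−9.5λ), i.e. Gamma(shape=52, rate=9.5).
The mode of a Gamma(a, b) with a ≥ 1 (shape–rate) is (a−1)/b = 51/9.5 ≈ 5.368.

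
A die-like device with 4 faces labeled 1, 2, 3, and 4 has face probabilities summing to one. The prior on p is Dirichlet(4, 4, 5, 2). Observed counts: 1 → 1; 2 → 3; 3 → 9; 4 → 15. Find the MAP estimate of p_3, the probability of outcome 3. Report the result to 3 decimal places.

MAP estimate: 0.333

The posterior is Dirichlet(αᵢ + nᵢ) = Dirichlet(5, 7, 14, 17).
For a Dirichlet(a₁,…,a_K) with all aᵢ > 1, the mode has j-th component (aⱼ − 1)/(Σaᵢ − K).
Here Σaᵢ = 43 and K = 4, so p_3 = (14 − 1)/(43 − 4) = 13/39 ≈ 0.333.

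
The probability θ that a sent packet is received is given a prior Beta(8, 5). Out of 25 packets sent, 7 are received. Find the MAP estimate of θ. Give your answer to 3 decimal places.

Prior: Beta(8, 5).
Data: 7 successes in 25 trials. The binomial likelihood contributes θ^7(1−θ)^18, so the posterior is Beta(8+7, 5+18) = Beta(15, 23).
For Beta(a, b) with a, b > 1 the mode is (a−1)/(a+b−2) = 14/36 ≈ 0.389.

θ̂_MAP = 0.389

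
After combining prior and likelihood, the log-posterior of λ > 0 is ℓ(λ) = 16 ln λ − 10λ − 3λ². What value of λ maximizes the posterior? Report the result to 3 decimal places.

λ̂_MAP = 1.000

ℓ'(λ) = 16/λ − 10 − 6λ. Setting this to zero and multiplying by λ: 6λ² + 10λ − 16 = 0.
λ = (−10 + √(10² + 4·6·16)) / (2·6) = (−10 + √484) / 12 = (−10 + 22)/12 = 1.
ℓ''(λ) = −16/λ² − 6 < 0, confirming a maximum.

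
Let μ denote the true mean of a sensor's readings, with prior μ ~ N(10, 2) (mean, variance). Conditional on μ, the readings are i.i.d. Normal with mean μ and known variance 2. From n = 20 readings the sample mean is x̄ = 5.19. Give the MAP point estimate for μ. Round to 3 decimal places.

n = 20, x̄ = 5.19.
For a Normal prior and Normal likelihood with known variance, the posterior is Normal; its mode equals its mean, the precision-weighted average.
Prior precision 1/σ₀² = 1/2 = 0.5; data precision n/σ² = 20/2 = 10.
μ̂ = (0.5·10 + 10·5.19) / (0.5 + 10) = 56.9/10.5 = 569/105 ≈ 5.419.

μ̂_MAP = 5.419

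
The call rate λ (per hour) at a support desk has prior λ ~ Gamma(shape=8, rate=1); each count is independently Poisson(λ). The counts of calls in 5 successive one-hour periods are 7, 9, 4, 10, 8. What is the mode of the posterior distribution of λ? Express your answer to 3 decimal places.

λ̂_MAP = 7.500

Σxᵢ = 7+9+4+10+8 = 38, with n = 5.
Posterior ∝ λ^7e^(−1λ) · λ^38e^(−5λ) = λ^45e^(−6λ), i.e. Gamma(shape=46, rate=6).
The mode of a Gamma(a, b) with a ≥ 1 (shape–rate) is (a−1)/b = 45/6 ≈ 7.500.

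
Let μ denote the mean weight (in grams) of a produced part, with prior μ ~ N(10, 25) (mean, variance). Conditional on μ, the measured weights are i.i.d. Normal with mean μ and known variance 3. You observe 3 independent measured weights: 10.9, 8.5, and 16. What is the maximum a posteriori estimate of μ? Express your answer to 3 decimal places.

n = 3; x̄ = (10.9 + 8.5 + 16)/3 = 35.4/3 = 11.8.
For a Normal prior and Normal likelihood with known variance, the posterior is Normal; its mode equals its mean, the precision-weighted average.
Prior precision 1/σ₀² = 1/25 = 0.04; data precision n/σ² = 3/3 = 1.
μ̂ = (0.04·10 + 1·11.8) / (0.04 + 1) = 12.2/1.04 = 305/26 ≈ 11.731.

μ̂_MAP = 11.731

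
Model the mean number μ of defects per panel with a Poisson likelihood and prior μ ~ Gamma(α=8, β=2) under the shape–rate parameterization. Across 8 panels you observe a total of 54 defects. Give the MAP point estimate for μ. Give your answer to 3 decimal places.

μ̂_MAP = 6.100

Σxᵢ = 54, n = 8.
Posterior ∝ μ^7e^(−2μ) · μ^54e^(−8μ) = μ^61e^(−10μ), i.e. Gamma(shape=62, rate=10).
The mode of a Gamma(a, b) with a ≥ 1 (shape–rate) is (a−1)/b = 61/10 ≈ 6.100.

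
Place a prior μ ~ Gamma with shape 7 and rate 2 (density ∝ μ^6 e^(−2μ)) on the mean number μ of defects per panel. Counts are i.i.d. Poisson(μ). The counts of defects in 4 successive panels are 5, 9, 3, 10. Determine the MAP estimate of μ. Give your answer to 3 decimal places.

μ̂_MAP = 5.500

Σxᵢ = 5+9+3+10 = 27, with n = 4.
Posterior ∝ μ^6e^(−2μ) · μ^27e^(−4μ) = μ^33e^(−6μ), i.e. Gamma(shape=34, rate=6).
The mode of a Gamma(a, b) with a ≥ 1 (shape–rate) is (a−1)/b = 33/6 ≈ 5.500.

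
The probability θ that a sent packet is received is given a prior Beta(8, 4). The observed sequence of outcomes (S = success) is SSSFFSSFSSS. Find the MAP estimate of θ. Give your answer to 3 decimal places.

θ̂_MAP = 0.714

Prior: Beta(8, 4).
Data: 8 successes in 11 trials (from the sequence). The binomial likelihood contributes θ^8(1−θ)^3, so the posterior is Beta(8+8, 4+3) = Beta(16, 7).
For Beta(a, b) with a, b > 1 the mode is (a−1)/(a+b−2) = 15/21 ≈ 0.714.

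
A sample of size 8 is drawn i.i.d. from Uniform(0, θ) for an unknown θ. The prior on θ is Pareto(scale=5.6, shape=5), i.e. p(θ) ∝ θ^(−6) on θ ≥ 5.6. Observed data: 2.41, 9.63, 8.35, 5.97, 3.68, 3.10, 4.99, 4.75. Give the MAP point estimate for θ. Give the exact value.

The Uniform(0, θ) likelihood is θ^(−n) for θ ≥ max(xᵢ), zero otherwise. Here max(xᵢ) = 9.63.
Posterior ∝ θ^(−6) · θ^(−8) = θ^(−14) on θ ≥ max(5.6, 9.63) = 9.63.
This density is strictly decreasing in θ, so the posterior mode lies at the lower boundary of the support.

θ̂_MAP = 9.63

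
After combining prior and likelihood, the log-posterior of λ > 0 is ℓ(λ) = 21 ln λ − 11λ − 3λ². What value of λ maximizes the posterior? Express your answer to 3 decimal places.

ℓ'(λ) = 21/λ − 11 − 6λ. Setting this to zero and multiplying by λ: 6λ² + 11λ − 21 = 0.
λ = (−11 + √(11² + 4·6·21)) / (2·6) = (−11 + √625) / 12 = (−11 + 25)/12 = 7/6.
ℓ''(λ) = −21/λ² − 6 < 0, confirming a maximum.

λ̂_MAP = 1.167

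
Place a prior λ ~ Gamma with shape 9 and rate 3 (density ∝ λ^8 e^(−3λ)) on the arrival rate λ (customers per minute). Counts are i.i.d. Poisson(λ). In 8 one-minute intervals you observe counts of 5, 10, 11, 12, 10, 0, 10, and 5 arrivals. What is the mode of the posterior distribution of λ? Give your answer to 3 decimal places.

λ̂_MAP = 6.455

Σxᵢ = 5+10+11+12+10+0+10+5 = 63, with n = 8.
Posterior ∝ λ^8e^(−3λ) · λ^63e^(−8λ) = λ^71e^(−11λ), i.e. Gamma(shape=72, rate=11).
The mode of a Gamma(a, b) with a ≥ 1 (shape–rate) is (a−1)/b = 71/11 ≈ 6.455.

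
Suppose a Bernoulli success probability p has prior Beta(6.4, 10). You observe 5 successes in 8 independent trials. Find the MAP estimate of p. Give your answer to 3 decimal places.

p̂_MAP = 0.464

Prior: Beta(6.4, 10).
Data: 5 successes in 8 trials. The binomial likelihood contributes p^5(1−p)^3, so the posterior is Beta(6.4+5, 10+3) = Beta(11.4, 13).
For Beta(a, b) with a, b > 1 the mode is (a−1)/(a+b−2) = 10.4/22.4 ≈ 0.464.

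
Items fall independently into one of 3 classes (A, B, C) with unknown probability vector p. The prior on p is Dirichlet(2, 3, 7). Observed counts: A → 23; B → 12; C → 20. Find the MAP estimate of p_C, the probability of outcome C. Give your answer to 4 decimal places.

MAP estimate of p_C = 0.4063

The posterior is Dirichlet(αᵢ + nᵢ) = Dirichlet(25, 15, 27).
For a Dirichlet(a₁,…,a_K) with all aᵢ > 1, the mode has j-th component (aⱼ − 1)/(Σaᵢ − K).
Here Σaᵢ = 67 and K = 3, so p_C = (27 − 1)/(67 − 3) = 26/64 ≈ 0.4063.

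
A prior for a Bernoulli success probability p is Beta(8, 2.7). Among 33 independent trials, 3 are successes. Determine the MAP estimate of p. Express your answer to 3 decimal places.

p̂_MAP = 0.240

Prior: Beta(8, 2.7).
Data: 3 successes in 33 trials. The binomial likelihood contributes p^3(1−p)^30, so the posterior is Beta(8+3, 2.7+30) = Beta(11, 32.7).
For Beta(a, b) with a, b > 1 the mode is (a−1)/(a+b−2) = 10/41.7 ≈ 0.240.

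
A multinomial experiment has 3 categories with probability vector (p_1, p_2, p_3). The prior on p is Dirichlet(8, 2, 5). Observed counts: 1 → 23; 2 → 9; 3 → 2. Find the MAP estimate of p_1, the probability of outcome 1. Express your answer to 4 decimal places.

MAP estimate: 0.6522

The posterior is Dirichlet(αᵢ + nᵢ) = Dirichlet(31, 11, 7).
For a Dirichlet(a₁,…,a_K) with all aᵢ > 1, the mode has j-th component (aⱼ − 1)/(Σaᵢ − K).
Here Σaᵢ = 49 and K = 3, so p_1 = (31 − 1)/(49 − 3) = 30/46 ≈ 0.6522.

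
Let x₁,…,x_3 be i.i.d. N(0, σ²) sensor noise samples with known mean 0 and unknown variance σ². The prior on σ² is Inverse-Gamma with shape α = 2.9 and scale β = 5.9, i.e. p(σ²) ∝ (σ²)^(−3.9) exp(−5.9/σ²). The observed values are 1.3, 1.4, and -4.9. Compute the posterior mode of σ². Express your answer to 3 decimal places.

Sum of squared deviations about the known mean: SS = (1.3−0)² + (1.4−0)² + (-4.9−0)² = 27.66.
The Normal likelihood contributes (σ²)^(−n/2) exp(−SS/(2σ²)), so the posterior is Inverse-Gamma(α + n/2, β + SS/2) = Inverse-Gamma(4.4, 19.73).
The mode of Inverse-Gamma(a, b) is b/(a+1) = 19.73/5.4 ≈ 3.654.

σ̂²_MAP = 3.654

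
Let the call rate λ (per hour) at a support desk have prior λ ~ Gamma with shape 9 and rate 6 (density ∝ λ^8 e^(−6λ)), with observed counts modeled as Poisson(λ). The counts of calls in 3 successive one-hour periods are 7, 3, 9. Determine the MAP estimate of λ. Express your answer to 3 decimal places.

Σxᵢ = 7+3+9 = 19, with n = 3.
Posterior ∝ λ^8e^(−6λ) · λ^19e^(−3λ) = λ^27e^(−9λ), i.e. Gamma(shape=28, rate=9).
The mode of a Gamma(a, b) with a ≥ 1 (shape–rate) is (a−1)/b = 27/9 ≈ 3.000.

λ̂_MAP = 3.000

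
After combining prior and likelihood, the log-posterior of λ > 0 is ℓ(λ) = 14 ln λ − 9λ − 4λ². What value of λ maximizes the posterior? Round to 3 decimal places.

λ̂_MAP = 0.875

ℓ'(λ) = 14/λ − 9 − 8λ. Setting this to zero and multiplying by λ: 8λ² + 9λ − 14 = 0.
λ = (−9 + √(9² + 4·8·14)) / (2·8) = (−9 + √529) / 16 = (−9 + 23)/16 = 7/8.
ℓ''(λ) = −14/λ² − 8 < 0, confirming a maximum.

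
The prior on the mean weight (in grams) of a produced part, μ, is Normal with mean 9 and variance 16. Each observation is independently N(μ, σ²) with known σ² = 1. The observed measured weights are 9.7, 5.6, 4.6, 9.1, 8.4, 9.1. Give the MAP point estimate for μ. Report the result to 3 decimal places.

μ̂_MAP = 7.763

n = 6; x̄ = (9.7 + 5.6 + 4.6 + 9.1 + 8.4 + 9.1)/6 = 46.5/6 = 7.75.
For a Normal prior and Normal likelihood with known variance, the posterior is Normal; its mode equals its mean, the precision-weighted average.
Prior precision 1/σ₀² = 1/16 = 0.0625; data precision n/σ² = 6/1 = 6.
μ̂ = (0.0625·9 + 6·7.75) / (0.0625 + 6) = 47.0625/6.0625 = 753/97 ≈ 7.763.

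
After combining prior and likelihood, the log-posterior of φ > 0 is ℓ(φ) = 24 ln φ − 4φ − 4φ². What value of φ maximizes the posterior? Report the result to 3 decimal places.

φ̂_MAP = 1.500

ℓ'(φ) = 24/φ − 4 − 8φ. Setting this to zero and multiplying by φ: 8φ² + 4φ − 24 = 0.
φ = (−4 + √(4² + 4·8·24)) / (2·8) = (−4 + √784) / 16 = (−4 + 28)/16 = 3/2.
ℓ''(φ) = −24/φ² − 8 < 0, confirming a maximum.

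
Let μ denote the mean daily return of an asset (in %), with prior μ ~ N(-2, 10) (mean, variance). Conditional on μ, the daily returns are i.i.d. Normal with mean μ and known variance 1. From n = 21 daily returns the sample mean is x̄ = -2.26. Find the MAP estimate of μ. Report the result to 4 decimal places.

n = 21, x̄ = -2.26.
For a Normal prior and Normal likelihood with known variance, the posterior is Normal; its mode equals its mean, the precision-weighted average.
Prior precision 1/σ₀² = 1/10 = 0.1; data precision n/σ² = 21/1 = 21.
μ̂ = (0.1·(-2) + 21·(-2.26)) / (0.1 + 21) = (-47.66)/21.1 = -2383/1055 ≈ -2.2588.

μ̂_MAP = -2.2588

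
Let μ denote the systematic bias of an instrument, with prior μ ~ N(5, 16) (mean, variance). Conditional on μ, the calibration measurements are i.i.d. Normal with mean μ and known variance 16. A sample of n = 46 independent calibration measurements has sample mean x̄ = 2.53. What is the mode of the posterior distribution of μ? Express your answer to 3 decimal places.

n = 46, x̄ = 2.53.
For a Normal prior and Normal likelihood with known variance, the posterior is Normal; its mode equals its mean, the precision-weighted average.
Prior precision 1/σ₀² = 1/16 = 0.0625; data precision n/σ² = 46/16 = 2.875.
μ̂ = (0.0625·5 + 2.875·2.53) / (0.0625 + 2.875) = 7.58625/2.9375 = 6069/2350 ≈ 2.583.

μ̂_MAP = 2.583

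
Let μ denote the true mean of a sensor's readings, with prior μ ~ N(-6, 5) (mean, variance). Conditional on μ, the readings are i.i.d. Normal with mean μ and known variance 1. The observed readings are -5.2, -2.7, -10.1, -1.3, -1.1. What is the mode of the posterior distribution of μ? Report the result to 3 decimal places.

n = 5; x̄ = ((-5.2) + (-2.7) + (-10.1) + (-1.3) + (-1.1))/5 = -20.4/5 = -4.08.
For a Normal prior and Normal likelihood with known variance, the posterior is Normal; its mode equals its mean, the precision-weighted average.
Prior precision 1/σ₀² = 1/5 = 0.2; data precision n/σ² = 5/1 = 5.
μ̂ = (0.2·(-6) + 5·(-4.08)) / (0.2 + 5) = (-21.6)/5.2 = -54/13 ≈ -4.154.

μ̂_MAP = -4.154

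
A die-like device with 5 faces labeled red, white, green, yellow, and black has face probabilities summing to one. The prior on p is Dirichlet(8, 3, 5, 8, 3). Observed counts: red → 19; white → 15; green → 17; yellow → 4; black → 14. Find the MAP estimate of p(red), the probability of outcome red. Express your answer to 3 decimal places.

The posterior is Dirichlet(αᵢ + nᵢ) = Dirichlet(27, 18, 22, 12, 17).
For a Dirichlet(a₁,…,a_K) with all aᵢ > 1, the mode has j-th component (aⱼ − 1)/(Σaᵢ − K).
Here Σaᵢ = 96 and K = 5, so p(red) = (27 − 1)/(96 − 5) = 26/91 ≈ 0.286.

MAP estimate of p(red) = 0.286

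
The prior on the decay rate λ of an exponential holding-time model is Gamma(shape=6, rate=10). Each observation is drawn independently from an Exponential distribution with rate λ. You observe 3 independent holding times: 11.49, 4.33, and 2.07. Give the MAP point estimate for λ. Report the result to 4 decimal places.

The Exponential(rate=λ) likelihood is ∝ λ^n e^(−λΣtᵢ). Here n = 3 and Σtᵢ = 11.49 + 4.33 + 2.07 = 17.89.
Posterior ∝ λ^5e^(−10λ) · λ^3e^(−17.89λ) = λ^8e^(−27.89λ), i.e. Gamma(9, 27.89).
Mode = (a−1)/b = 8/27.89 ≈ 0.2868.

λ̂_MAP = 0.2868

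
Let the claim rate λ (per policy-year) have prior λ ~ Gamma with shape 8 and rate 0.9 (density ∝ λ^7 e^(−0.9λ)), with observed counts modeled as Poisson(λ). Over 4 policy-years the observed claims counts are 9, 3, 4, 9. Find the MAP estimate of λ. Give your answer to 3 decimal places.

λ̂_MAP = 6.531

Σxᵢ = 9+3+4+9 = 25, with n = 4.
Posterior ∝ λ^7e^(−0.9λ) · λ^25e^(−4λ) = λ^32e^(−4.9λ), i.e. Gamma(shape=33, rate=4.9).
The mode of a Gamma(a, b) with a ≥ 1 (shape–rate) is (a−1)/b = 32/4.9 ≈ 6.531.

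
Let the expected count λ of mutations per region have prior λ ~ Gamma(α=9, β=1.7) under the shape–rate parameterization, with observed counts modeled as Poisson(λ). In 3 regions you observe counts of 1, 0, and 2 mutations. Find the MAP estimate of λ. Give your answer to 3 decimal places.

Σxᵢ = 1+0+2 = 3, with n = 3.
Posterior ∝ λ^8e^(−1.7λ) · λ^3e^(−3λ) = λ^11e^(−4.7λ), i.e. Gamma(shape=12, rate=4.7).
The mode of a Gamma(a, b) with a ≥ 1 (shape–rate) is (a−1)/b = 11/4.7 ≈ 2.340.

λ̂_MAP = 2.340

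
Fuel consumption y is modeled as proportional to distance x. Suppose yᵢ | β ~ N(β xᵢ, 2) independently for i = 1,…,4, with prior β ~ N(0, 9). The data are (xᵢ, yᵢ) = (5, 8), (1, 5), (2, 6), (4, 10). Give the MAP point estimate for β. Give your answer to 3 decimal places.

β̂_MAP = 2.099

log p(β | y) = −Σ(yᵢ − βxᵢ)²/(2·2) − β²/(2·9) + const.
Setting the derivative to zero: Σxᵢ(yᵢ − βxᵢ)/2 − β/9 = 0, so β = Σxᵢyᵢ / (Σxᵢ² + σ²/τ²).
Σxᵢyᵢ = 5·8 + 1·5 + 2·6 + 4·10 = 97; Σxᵢ² = 46; σ²/τ² = 2/9.
β̂_MAP = 97 / (46 + 2/9) = 97/(416/9) = 873/416 ≈ 2.099.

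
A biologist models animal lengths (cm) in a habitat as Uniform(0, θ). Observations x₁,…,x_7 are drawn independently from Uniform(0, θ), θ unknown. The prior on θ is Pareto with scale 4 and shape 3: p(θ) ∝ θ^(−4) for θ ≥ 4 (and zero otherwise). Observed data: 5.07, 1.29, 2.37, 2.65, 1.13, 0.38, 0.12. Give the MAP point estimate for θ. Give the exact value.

θ̂_MAP = 5.07

The Uniform(0, θ) likelihood is θ^(−n) for θ ≥ max(xᵢ), zero otherwise. Here max(xᵢ) = 5.07.
Posterior ∝ θ^(−4) · θ^(−7) = θ^(−11) on θ ≥ max(4, 5.07) = 5.07.
This density is strictly decreasing in θ, so the posterior mode lies at the lower boundary of the support.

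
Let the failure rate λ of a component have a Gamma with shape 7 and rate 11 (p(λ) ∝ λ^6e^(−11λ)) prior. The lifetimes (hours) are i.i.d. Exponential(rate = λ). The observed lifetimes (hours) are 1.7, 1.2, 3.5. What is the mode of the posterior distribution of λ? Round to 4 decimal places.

λ̂_MAP = 0.5172

The Exponential(rate=λ) likelihood is ∝ λ^n e^(−λΣtᵢ). Here n = 3 and Σtᵢ = 1.7 + 1.2 + 3.5 = 6.4.
Posterior ∝ λ^6e^(−11λ) · λ^3e^(−6.4λ) = λ^9e^(−17.4λ), i.e. Gamma(10, 17.4).
Mode = (a−1)/b = 9/17.4 ≈ 0.5172.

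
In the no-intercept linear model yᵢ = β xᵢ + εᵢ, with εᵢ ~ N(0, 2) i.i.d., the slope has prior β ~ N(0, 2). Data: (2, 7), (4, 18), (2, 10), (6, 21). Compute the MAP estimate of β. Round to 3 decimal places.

β̂_MAP = 3.803

log p(β | y) = −Σ(yᵢ − βxᵢ)²/(2·2) − β²/(2·2) + const.
Setting the derivative to zero: Σxᵢ(yᵢ − βxᵢ)/2 − β/2 = 0, so β = Σxᵢyᵢ / (Σxᵢ² + σ²/τ²).
Σxᵢyᵢ = 2·7 + 4·18 + 2·10 + 6·21 = 232; Σxᵢ² = 60; σ²/τ² = 1.
β̂_MAP = 232 / (60 + 1) = 232/61 ≈ 3.803.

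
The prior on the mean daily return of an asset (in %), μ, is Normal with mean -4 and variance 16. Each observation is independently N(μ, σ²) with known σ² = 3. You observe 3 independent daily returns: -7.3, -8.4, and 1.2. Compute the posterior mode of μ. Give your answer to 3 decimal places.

μ̂_MAP = -4.784

n = 3; x̄ = ((-7.3) + (-8.4) + 1.2)/3 = -14.5/3 = -29/6 ≈ -4.8333.
For a Normal prior and Normal likelihood with known variance, the posterior is Normal; its mode equals its mean, the precision-weighted average.
Prior precision 1/σ₀² = 1/16 = 0.0625; data precision n/σ² = 3/3 = 1.
μ̂ = (0.0625·(-4) + 1·(-29/6)) / (0.0625 + 1) = (-61/12)/1.0625 = -244/51 ≈ -4.784.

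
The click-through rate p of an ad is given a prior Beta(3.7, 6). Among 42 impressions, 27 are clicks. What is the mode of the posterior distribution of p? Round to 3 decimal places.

p̂_MAP = 0.598

Prior: Beta(3.7, 6).
Data: 27 successes in 42 trials. The binomial likelihood contributes p^27(1−p)^15, so the posterior is Beta(3.7+27, 6+15) = Beta(30.7, 21).
For Beta(a, b) with a, b > 1 the mode is (a−1)/(a+b−2) = 29.7/49.7 ≈ 0.598.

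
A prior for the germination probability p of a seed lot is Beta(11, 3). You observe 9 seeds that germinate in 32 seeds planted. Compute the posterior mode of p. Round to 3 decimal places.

p̂_MAP = 0.432

Prior: Beta(11, 3).
Data: 9 successes in 32 trials. The binomial likelihood contributes p^9(1−p)^23, so the posterior is Beta(11+9, 3+23) = Beta(20, 26).
For Beta(a, b) with a, b > 1 the mode is (a−1)/(a+b−2) = 19/44 ≈ 0.432.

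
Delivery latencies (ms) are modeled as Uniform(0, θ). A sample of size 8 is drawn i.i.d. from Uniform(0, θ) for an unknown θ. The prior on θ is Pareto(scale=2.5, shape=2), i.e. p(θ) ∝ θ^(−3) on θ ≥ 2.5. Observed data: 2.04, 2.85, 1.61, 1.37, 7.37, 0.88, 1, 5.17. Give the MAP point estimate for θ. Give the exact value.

The Uniform(0, θ) likelihood is θ^(−n) for θ ≥ max(xᵢ), zero otherwise. Here max(xᵢ) = 7.37.
Posterior ∝ θ^(−3) · θ^(−8) = θ^(−11) on θ ≥ max(2.5, 7.37) = 7.37.
This density is strictly decreasing in θ, so the posterior mode lies at the lower boundary of the support.

θ̂_MAP = 7.37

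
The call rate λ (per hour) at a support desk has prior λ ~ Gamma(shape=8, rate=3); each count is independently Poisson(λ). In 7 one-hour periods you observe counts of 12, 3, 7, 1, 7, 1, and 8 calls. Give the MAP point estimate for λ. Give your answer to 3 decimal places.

Σxᵢ = 12+3+7+1+7+1+8 = 39, with n = 7.
Posterior ∝ λ^7e^(−3λ) · λ^39e^(−7λ) = λ^46e^(−10λ), i.e. Gamma(shape=47, rate=10).
The mode of a Gamma(a, b) with a ≥ 1 (shape–rate) is (a−1)/b = 46/10 ≈ 4.600.

λ̂_MAP = 4.600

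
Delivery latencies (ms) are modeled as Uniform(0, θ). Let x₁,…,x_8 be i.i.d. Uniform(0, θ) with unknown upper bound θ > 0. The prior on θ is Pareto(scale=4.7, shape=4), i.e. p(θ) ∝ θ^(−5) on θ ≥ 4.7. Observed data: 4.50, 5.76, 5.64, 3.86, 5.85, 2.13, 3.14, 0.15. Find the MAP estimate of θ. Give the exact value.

θ̂_MAP = 5.85

The Uniform(0, θ) likelihood is θ^(−n) for θ ≥ max(xᵢ), zero otherwise. Here max(xᵢ) = 5.85.
Posterior ∝ θ^(−5) · θ^(−8) = θ^(−13) on θ ≥ max(4.7, 5.85) = 5.85.
This density is strictly decreasing in θ, so the posterior mode lies at the lower boundary of the support.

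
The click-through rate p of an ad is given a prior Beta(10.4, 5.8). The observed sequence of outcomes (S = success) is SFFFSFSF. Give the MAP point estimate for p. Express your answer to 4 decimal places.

p̂_MAP = 0.5586

Prior: Beta(10.4, 5.8).
Data: 3 successes in 8 trials (from the sequence). The binomial likelihood contributes p^3(1−p)^5, so the posterior is Beta(10.4+3, 5.8+5) = Beta(13.4, 10.8).
For Beta(a, b) with a, b > 1 the mode is (a−1)/(a+b−2) = 12.4/22.2 ≈ 0.5586.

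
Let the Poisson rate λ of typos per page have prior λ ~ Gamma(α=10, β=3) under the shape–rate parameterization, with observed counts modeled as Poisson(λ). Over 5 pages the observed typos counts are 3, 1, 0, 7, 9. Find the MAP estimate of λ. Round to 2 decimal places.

Σxᵢ = 3+1+0+7+9 = 20, with n = 5.
Posterior ∝ λ^9e^(−3λ) · λ^20e^(−5λ) = λ^29e^(−8λ), i.e. Gamma(shape=30, rate=8).
The mode of a Gamma(a, b) with a ≥ 1 (shape–rate) is (a−1)/b = 29/8 ≈ 3.63.

λ̂_MAP = 3.63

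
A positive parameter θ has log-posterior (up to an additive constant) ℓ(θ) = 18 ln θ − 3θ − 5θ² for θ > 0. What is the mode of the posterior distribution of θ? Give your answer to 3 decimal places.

ℓ'(θ) = 18/θ − 3 − 10θ. Setting this to zero and multiplying by θ: 10θ² + 3θ − 18 = 0.
θ = (−3 + √(3² + 4·10·18)) / (2·10) = (−3 + √729) / 20 = (−3 + 27)/20 = 6/5.
ℓ''(θ) = −18/θ² − 10 < 0, confirming a maximum.

θ̂_MAP = 1.200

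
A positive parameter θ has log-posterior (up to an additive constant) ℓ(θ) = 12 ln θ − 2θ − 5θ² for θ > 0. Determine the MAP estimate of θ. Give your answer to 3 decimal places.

θ̂_MAP = 1.000

ℓ'(θ) = 12/θ − 2 − 10θ. Setting this to zero and multiplying by θ: 10θ² + 2θ − 12 = 0.
θ = (−2 + √(2² + 4·10·12)) / (2·10) = (−2 + √484) / 20 = (−2 + 22)/20 = 1.
ℓ''(θ) = −12/θ² − 10 < 0, confirming a maximum.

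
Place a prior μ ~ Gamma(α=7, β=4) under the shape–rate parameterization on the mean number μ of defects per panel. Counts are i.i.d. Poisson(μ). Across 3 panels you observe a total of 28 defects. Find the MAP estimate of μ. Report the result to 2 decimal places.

μ̂_MAP = 4.86

Σxᵢ = 28, n = 3.
Posterior ∝ μ^6e^(−4μ) · μ^28e^(−3μ) = μ^34e^(−7μ), i.e. Gamma(shape=35, rate=7).
The mode of a Gamma(a, b) with a ≥ 1 (shape–rate) is (a−1)/b = 34/7 ≈ 4.86.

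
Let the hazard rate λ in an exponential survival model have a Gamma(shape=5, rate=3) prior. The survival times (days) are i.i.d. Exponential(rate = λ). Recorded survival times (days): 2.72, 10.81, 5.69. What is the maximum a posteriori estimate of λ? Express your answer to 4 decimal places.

λ̂_MAP = 0.3150

The Exponential(rate=λ) likelihood is ∝ λ^n e^(−λΣtᵢ). Here n = 3 and Σtᵢ = 2.72 + 10.81 + 5.69 = 19.22.
Posterior ∝ λ^4e^(−3λ) · λ^3e^(−19.22λ) = λ^7e^(−22.22λ), i.e. Gamma(8, 22.22).
Mode = (a−1)/b = 7/22.22 ≈ 0.3150.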